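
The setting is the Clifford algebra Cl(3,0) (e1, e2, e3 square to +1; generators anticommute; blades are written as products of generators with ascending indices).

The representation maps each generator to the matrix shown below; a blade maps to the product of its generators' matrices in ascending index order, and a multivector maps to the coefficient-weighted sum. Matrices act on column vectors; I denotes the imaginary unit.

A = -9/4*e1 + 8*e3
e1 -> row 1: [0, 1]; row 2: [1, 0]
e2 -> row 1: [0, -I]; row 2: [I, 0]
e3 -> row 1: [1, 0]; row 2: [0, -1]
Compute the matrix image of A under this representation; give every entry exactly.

M = (-9/4)*rho(e1) + (8)*rho(e3), summed entrywise:
Answer: row 1: [8, -9/4]; row 2: [-9/4, -8]


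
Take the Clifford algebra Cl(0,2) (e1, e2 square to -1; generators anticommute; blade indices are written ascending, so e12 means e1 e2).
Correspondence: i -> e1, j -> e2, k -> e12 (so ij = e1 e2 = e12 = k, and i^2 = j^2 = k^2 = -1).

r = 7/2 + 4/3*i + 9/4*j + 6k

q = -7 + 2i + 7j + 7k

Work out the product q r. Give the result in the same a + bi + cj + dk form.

In blades: q = -7 + 2*e1 + 7*e2 + 7*e12, r = 7/2 + 4/3*e1 + 9/4*e2 + 6*e12.
Distribute q over r term by term (generator squares from the signature, products reordered to ascending indices): (-7)*r = -49/2 - 28/3*e1 - 63/4*e2 - 42*e12; (2*e1)*r = -8/3 + 7*e1 - 12*e2 + 9/2*e12; (7*e2)*r = -63/4 + 42*e1 + 49/2*e2 - 28/3*e12; (7*e12)*r = -42 - 63/4*e1 + 28/3*e2 + 49/2*e12.
Sum: -1019/12 + 287/12*e1 + 73/12*e2 - 67/3*e12; translating back through the correspondence:
Answer: -1019/12 + 287/12*i + 73/12*j - 67/3*k


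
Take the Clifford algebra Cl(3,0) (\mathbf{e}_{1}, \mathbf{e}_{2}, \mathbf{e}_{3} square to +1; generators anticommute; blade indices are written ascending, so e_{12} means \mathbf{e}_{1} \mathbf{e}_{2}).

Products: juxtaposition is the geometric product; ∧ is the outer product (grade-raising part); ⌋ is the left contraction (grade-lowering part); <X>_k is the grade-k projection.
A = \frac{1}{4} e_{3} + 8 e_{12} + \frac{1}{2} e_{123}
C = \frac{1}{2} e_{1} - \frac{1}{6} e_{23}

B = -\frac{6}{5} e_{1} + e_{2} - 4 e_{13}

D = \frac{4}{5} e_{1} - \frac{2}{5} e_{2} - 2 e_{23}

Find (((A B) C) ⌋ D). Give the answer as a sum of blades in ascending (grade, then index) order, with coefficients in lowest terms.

step 1: 9 e_{1} + \frac{38}{5} e_{2} - \frac{1}{5} e_{13} + \frac{623}{20} e_{23}
step 2: \frac{1163}{120} - \frac{7}{6} e_{3} - \frac{23}{6} e_{12} + \frac{563}{40} e_{123}
step 3: \frac{1163}{150} e_{1} - \frac{621}{100} e_{2} - \frac{1163}{60} e_{23}
Answer: \frac{1163}{150} e_{1} - \frac{621}{100} e_{2} - \frac{1163}{60} e_{23}


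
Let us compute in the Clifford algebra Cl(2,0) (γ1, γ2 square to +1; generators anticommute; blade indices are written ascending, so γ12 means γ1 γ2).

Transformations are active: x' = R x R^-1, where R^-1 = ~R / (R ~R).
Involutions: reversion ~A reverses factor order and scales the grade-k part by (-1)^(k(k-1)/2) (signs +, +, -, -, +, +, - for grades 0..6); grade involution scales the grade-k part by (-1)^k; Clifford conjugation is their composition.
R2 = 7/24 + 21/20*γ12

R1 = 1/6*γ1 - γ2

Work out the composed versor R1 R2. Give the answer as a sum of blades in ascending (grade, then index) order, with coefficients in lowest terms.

Distribute over the terms of R1 (each basis-blade product reordered to ascending indices, repeated generators contracted through their squares):
(1/6*γ1) R2 = 7/144*γ1 + 7/40*γ2
(-γ2) R2 = 21/20*γ1 - 7/24*γ2
Summing the partial products and collecting blades:
Answer: 791/720*γ1 - 7/60*γ2


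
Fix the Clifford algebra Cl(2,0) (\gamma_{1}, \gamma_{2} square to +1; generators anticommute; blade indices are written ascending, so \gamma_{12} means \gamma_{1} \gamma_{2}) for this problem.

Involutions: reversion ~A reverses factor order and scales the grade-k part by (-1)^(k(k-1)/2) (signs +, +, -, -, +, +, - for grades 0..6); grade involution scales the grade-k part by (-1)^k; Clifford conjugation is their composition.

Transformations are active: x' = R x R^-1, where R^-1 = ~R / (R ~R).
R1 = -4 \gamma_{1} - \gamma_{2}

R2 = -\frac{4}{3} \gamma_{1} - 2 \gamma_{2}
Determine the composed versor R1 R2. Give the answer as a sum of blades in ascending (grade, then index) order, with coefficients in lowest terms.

Distribute over the terms of R1 (each basis-blade product reordered to ascending indices, repeated generators contracted through their squares):
(-4 \gamma_{1}) R2 = \frac{16}{3} + 8 \gamma_{12}
(-\gamma_{2}) R2 = 2 - \frac{4}{3} \gamma_{12}
Summing the partial products and collecting blades:
Answer: \frac{22}{3} + \frac{20}{3} \gamma_{12}


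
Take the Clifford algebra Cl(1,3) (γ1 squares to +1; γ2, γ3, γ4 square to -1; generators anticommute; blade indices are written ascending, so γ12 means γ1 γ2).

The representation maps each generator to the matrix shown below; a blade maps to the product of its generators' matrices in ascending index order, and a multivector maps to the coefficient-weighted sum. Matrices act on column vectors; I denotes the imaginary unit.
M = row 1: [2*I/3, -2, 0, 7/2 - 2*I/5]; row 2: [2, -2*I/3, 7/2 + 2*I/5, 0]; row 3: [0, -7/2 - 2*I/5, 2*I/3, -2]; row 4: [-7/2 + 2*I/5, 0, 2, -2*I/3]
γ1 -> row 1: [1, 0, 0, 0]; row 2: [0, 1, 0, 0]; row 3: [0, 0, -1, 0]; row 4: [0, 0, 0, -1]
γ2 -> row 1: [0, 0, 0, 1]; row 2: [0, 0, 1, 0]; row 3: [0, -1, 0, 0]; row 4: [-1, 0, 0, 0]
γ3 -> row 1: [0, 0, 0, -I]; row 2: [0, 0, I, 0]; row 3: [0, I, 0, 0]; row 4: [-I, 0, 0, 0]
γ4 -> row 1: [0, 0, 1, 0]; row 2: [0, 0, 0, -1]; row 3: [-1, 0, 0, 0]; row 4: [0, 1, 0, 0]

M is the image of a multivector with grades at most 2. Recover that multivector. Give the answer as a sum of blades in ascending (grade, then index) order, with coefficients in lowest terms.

Method: the blade images are trace-orthogonal — tr(rho(e_A) rho(e_B)^-1) = 4 if A = B and 0 otherwise — and rho(e_A)^-1 = (e_A)^2 * rho(e_A) with (e_A)^2 = +1 or -1, so the coefficient of e_A in the preimage is (e_A)^2 * tr(M rho(e_A))/4.
Nonzero projections over blades of grade <= 2: γ2: (γ2)^2 = -1, tr(M rho(γ2)) = -14, coefficient 7/2; γ13: (γ13)^2 = +1, tr(M rho(γ13)) = 8/5, coefficient 2/5; γ23: (γ23)^2 = -1, tr(M rho(γ23)) = 8/3, coefficient -2/3; γ24: (γ24)^2 = -1, tr(M rho(γ24)) = 8, coefficient -2. Every other blade of grade <= 2 projects to 0.
Answer: 7/2*γ2 + 2/5*γ13 - 2/3*γ23 - 2*γ24


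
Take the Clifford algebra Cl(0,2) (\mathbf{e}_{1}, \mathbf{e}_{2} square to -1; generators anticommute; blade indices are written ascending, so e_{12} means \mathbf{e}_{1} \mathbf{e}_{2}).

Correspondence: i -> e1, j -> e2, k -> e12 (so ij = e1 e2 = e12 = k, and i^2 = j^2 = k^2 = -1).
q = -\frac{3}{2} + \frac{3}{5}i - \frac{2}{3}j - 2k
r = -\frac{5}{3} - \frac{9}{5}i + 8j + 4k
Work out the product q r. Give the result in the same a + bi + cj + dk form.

In blades: q = -\frac{3}{2} + \frac{3}{5} e_{1} - \frac{2}{3} e_{2} - 2 e_{12}, r = -\frac{5}{3} - \frac{9}{5} e_{1} + 8 e_{2} + 4 e_{12}.
Distribute q over r term by term (generator squares from the signature, products reordered to ascending indices): (-\frac{3}{2})*r = \frac{5}{2} + \frac{27}{10} e_{1} - 12 e_{2} - 6 e_{12}; (\frac{3}{5} e_{1})*r = \frac{27}{25} - e_{1} - \frac{12}{5} e_{2} + \frac{24}{5} e_{12}; (-\frac{2}{3} e_{2})*r = \frac{16}{3} - \frac{8}{3} e_{1} + \frac{10}{9} e_{2} - \frac{6}{5} e_{12}; (-2 e_{12})*r = 8 + 16 e_{1} + \frac{18}{5} e_{2} + \frac{10}{3} e_{12}.
Sum: \frac{2537}{150} + \frac{451}{30} e_{1} - \frac{436}{45} e_{2} + \frac{14}{15} e_{12}; translating back through the correspondence:
Answer: \frac{2537}{150} + \frac{451}{30}i - \frac{436}{45}j + \frac{14}{15}k


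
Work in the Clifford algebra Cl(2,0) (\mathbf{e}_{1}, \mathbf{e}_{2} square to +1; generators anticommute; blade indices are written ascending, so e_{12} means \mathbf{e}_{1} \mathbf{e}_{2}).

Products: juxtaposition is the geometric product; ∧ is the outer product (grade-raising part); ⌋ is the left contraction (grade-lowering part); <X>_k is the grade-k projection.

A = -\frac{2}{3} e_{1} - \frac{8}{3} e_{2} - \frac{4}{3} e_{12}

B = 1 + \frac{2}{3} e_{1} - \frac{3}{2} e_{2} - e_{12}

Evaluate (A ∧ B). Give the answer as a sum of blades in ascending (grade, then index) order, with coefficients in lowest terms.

step 1: -\frac{2}{3} e_{1} - \frac{8}{3} e_{2} + \frac{13}{9} e_{12}
Answer: -\frac{2}{3} e_{1} - \frac{8}{3} e_{2} + \frac{13}{9} e_{12}


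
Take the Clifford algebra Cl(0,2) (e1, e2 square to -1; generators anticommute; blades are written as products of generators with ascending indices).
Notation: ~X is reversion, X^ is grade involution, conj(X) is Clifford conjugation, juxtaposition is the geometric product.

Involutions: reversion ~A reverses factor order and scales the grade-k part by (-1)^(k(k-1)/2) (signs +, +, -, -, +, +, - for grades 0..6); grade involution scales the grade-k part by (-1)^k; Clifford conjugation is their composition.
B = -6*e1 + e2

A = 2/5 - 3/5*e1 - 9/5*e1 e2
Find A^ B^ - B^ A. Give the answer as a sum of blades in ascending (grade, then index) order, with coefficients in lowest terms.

first term: -18/5 + 3/5*e1 - 56/5*e2 - 3/5*e1 e2
second term: 18/5 + 21/5*e1 + 52/5*e2 - 3/5*e1 e2
Answer: -36/5 - 18/5*e1 - 108/5*e2


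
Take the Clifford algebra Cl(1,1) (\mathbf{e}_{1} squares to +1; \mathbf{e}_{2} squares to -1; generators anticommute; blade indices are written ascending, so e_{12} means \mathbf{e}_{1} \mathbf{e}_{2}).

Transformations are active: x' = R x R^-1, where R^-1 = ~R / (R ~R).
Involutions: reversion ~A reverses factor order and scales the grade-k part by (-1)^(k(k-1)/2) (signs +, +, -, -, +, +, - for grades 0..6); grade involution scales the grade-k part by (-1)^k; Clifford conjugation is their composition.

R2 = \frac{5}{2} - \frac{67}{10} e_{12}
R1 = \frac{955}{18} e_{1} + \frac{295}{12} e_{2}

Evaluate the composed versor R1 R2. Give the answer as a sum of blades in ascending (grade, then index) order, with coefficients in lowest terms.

Distribute over the terms of R1 (each basis-blade product reordered to ascending indices, repeated generators contracted through their squares):
(\frac{955}{18} e_{1}) R2 = \frac{4775}{36} e_{1} - \frac{12797}{36} e_{2}
(\frac{295}{12} e_{2}) R2 = -\frac{3953}{24} e_{1} + \frac{1475}{24} e_{2}
Summing the partial products and collecting blades:
Answer: -\frac{2309}{72} e_{1} - \frac{21169}{72} e_{2}


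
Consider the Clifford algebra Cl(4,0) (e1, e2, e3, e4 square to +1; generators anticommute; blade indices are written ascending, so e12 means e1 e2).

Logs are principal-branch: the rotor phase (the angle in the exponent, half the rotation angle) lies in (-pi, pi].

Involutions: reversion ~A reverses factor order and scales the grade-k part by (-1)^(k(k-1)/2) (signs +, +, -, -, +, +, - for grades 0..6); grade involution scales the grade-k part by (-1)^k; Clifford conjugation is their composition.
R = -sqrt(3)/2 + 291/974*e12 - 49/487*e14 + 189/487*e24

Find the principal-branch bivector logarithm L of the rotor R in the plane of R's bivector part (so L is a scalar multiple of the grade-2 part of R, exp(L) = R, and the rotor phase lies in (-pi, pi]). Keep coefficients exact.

The scalar part of R is -sqrt(3)/2, and that scalar determines the rotor phase on the principal branch; recovering the unit plane as bivector-part over sine of the phase gives L = phase * plane.
Concretely: cos(phase) = -sqrt(3)/2 gives phase = ±5*pi/6, and since phase/sin(phase) is even the sign is immaterial: L = (phase/sin(phase)) * <R>_2 = (5*pi/3) * <R>_2.
Answer: 485*pi/974*e12 - 245*pi/1461*e14 + 315*pi/487*e24


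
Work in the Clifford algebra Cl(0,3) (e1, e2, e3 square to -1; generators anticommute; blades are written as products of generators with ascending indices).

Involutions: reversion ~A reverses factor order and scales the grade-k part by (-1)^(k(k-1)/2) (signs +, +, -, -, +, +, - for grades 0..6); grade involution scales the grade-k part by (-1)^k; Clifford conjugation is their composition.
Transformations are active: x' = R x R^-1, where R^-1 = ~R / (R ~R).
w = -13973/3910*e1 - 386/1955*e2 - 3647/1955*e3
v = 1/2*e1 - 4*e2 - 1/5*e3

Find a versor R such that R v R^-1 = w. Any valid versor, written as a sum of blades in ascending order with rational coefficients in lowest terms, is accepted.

R = v + w = -6009/1955*e1 - 8206/1955*e2 - 4038/1955*e3 works: the equal norms (-1629/100) guarantee its sandwich swaps v into w.
Answer: -6009/1955*e1 - 8206/1955*e2 - 4038/1955*e3


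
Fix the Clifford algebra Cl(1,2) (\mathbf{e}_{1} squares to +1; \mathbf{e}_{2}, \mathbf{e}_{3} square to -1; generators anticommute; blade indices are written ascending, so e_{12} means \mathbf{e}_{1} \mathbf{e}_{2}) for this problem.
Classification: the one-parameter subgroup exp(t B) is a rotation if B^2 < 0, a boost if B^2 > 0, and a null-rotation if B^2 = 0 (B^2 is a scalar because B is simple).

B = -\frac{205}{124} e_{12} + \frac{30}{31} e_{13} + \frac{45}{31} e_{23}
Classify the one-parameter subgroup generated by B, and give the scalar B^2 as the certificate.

B^2 term by term: the squares give (-\frac{205}{124})^2*(e_{12})^2 + (\frac{30}{31})^2*(e_{13})^2 + (\frac{45}{31})^2*(e_{23})^2 = \frac{42025}{15376}*(+1) + \frac{900}{961}*(+1) + \frac{2025}{961}*(-1) = \frac{25}{16} (each basis 2-blade squares to minus the product of its generators' squares); cross terms between blades sharing an index anticommute and cancel. So B^2 = \frac{25}{16}.
Answer: boost, certificate B^2 = \frac{25}{16}. No conjugation can change B^2 = \frac{25}{16}; the sign gives the class.


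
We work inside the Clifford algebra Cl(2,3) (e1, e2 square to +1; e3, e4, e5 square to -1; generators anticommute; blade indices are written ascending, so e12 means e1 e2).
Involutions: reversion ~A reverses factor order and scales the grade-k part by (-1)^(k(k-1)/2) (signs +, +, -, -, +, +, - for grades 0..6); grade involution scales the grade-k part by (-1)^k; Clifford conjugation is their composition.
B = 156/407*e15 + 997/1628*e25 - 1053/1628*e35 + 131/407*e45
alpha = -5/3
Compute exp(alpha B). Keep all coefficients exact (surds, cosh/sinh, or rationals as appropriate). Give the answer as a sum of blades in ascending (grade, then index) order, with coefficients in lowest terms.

B^2 term by term: the squares give (156/407)^2*(e15)^2 + (997/1628)^2*(e25)^2 + (-1053/1628)^2*(e35)^2 + (131/407)^2*(e45)^2 = 24336/165649*(+1) + 994009/2650384*(+1) + 1108809/2650384*(-1) + 17161/165649*(-1) = 0 (each basis 2-blade squares to minus the product of its generators' squares); cross terms between blades sharing an index anticommute and cancel. So B^2 = 0.
B^2 = 0, and the exponential is exactly linear here: exp(alpha B) = 1 + alpha B (parabolic case).
Answer: 1 - 260/407*e15 - 4985/4884*e25 + 1755/1628*e35 - 655/1221*e45


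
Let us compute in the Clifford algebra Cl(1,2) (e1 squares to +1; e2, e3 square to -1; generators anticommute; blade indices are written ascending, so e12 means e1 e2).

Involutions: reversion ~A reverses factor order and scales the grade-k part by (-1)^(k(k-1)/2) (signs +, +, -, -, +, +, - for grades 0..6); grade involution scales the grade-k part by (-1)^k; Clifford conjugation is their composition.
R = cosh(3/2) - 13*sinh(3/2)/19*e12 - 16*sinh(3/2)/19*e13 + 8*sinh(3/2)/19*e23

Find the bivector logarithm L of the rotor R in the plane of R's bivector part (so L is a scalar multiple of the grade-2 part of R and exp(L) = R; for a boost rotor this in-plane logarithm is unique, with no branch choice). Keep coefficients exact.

The scalar part of R is cosh(3/2), giving the rapidity magnitude (cosh is even); the bivector part supplies orientation, its quotient by sinh of the rapidity is the plane, and L = rapidity * plane — unique in that plane, since flipping both signs leaves L unchanged.
Concretely: cosh(rapidity) = cosh(3/2) gives rapidity = ±3/2, and since rapidity/sinh(rapidity) is even the sign is immaterial: L = (rapidity/sinh(rapidity)) * <R>_2 = (3/(2*sinh(3/2))) * <R>_2.
Answer: -39/38*e12 - 24/19*e13 + 12/19*e23


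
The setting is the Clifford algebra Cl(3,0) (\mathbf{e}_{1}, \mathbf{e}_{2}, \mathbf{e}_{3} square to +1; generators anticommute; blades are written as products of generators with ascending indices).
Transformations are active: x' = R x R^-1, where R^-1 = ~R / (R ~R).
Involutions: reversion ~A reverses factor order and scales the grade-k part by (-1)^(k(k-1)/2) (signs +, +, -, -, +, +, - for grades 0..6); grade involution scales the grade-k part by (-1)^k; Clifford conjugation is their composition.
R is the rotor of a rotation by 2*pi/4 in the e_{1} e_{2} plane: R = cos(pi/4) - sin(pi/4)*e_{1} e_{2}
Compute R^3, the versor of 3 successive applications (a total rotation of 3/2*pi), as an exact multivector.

Rotor phase runs at HALF the rotation angle; powers of one rotor simply add phase, so after 3 steps in e_{1} e_{2} the phase is 3*pi/4 = \frac{3 \pi}{4} and R^3 = cos(\frac{3 \pi}{4}) - sin(\frac{3 \pi}{4})*e_{1} e_{2}.
cos(\frac{3 \pi}{4}) = - \frac{\sqrt{2}}{2} and sin(\frac{3 \pi}{4}) = \frac{\sqrt{2}}{2}, so R^3 = - \frac{\sqrt{2}}{2} - \frac{\sqrt{2}}{2} e_{1} e_{2}. The net rotation is 3/2*pi; the rotor keeps the half-angle phase exactly.
Answer: - \frac{\sqrt{2}}{2} - \frac{\sqrt{2}}{2} e_{1} e_{2}


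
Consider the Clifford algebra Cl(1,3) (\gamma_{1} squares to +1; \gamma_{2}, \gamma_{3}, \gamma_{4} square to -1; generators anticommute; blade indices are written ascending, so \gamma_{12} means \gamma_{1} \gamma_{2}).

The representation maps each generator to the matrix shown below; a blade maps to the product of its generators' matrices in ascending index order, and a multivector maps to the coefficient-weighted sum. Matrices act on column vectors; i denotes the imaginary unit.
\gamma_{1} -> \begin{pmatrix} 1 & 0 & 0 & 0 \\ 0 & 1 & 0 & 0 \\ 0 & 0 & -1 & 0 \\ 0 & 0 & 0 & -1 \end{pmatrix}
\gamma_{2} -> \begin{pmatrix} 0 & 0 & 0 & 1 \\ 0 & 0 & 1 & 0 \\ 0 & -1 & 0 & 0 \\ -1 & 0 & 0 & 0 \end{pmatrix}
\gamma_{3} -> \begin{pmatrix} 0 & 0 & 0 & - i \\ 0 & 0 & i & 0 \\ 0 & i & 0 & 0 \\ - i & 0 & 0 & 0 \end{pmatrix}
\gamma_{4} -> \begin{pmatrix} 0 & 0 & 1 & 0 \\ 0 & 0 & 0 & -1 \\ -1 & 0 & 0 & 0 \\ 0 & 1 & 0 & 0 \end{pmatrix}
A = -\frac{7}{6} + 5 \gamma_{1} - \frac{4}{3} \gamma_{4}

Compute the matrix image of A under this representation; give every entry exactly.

M = (-\frac{7}{6})*1 + (5)*rho(\gamma_{1}) + (-\frac{4}{3})*rho(\gamma_{4}), summed entrywise (1 is the identity matrix):
Answer: \begin{pmatrix} \frac{23}{6} & 0 & - \frac{4}{3} & 0 \\ 0 & \frac{23}{6} & 0 & \frac{4}{3} \\ \frac{4}{3} & 0 & - \frac{37}{6} & 0 \\ 0 & - \frac{4}{3} & 0 & - \frac{37}{6} \end{pmatrix}


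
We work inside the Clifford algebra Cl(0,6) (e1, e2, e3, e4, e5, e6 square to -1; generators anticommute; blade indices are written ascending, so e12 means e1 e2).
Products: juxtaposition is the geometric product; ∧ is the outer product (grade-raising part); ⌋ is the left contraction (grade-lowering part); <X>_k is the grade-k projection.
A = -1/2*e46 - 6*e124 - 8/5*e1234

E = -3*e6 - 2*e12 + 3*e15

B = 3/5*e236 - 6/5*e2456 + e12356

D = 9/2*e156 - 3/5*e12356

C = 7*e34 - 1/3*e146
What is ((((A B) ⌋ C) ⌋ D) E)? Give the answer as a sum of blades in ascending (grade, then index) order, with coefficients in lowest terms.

step 1: 3/5*e25 + 24/25*e146 - 36/5*e156 + 3/10*e234 + 8/5*e456 + 18/5*e1346 + 48/25*e1356 - 6*e3456 - 1/2*e12345
step 2: -8/25
step 3: -36/25*e156 + 24/125*e12356
step 4: 108/25*e6 - 108/25*e15 - 72/125*e236 - 72/25*e256 + 48/125*e356 + 72/125*e1235
Answer: 108/25*e6 - 108/25*e15 - 72/125*e236 - 72/25*e256 + 48/125*e356 + 72/125*e1235


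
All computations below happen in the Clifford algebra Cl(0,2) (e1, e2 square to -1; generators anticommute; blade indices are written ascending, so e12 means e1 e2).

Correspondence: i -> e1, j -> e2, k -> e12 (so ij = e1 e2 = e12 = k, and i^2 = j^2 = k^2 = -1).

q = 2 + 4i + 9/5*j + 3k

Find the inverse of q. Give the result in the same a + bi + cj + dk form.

In blades: q = 2 + 4*e1 + 9/5*e2 + 3*e12.
With qbar = 2 - 4*e1 - 9/5*e2 - 3*e12 (scalar fixed, mapped units negated), q qbar = 806/25 (the sum of squared coefficients), so q^-1 = qbar / (806/25) = 25/403 - 50/403*e1 - 45/806*e2 - 75/806*e12; translating back:
Answer: 25/403 - 50/403*i - 45/806*j - 75/806*k


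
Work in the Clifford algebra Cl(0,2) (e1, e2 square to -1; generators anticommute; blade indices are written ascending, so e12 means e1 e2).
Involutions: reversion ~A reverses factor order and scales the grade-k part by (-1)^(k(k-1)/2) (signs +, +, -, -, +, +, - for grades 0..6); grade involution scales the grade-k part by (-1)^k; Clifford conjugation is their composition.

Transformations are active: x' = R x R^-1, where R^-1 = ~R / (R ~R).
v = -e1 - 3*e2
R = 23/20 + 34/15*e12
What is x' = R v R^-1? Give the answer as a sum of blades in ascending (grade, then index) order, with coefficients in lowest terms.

~R = 23/20 - 34/15*e12, and R ~R = 23257/3600, so R^-1 = ~R / (23257/3600).
R v = 113/20*e1 - 343/60*e2
Answer: 70039/23257*e1 + 22437/23257*e2


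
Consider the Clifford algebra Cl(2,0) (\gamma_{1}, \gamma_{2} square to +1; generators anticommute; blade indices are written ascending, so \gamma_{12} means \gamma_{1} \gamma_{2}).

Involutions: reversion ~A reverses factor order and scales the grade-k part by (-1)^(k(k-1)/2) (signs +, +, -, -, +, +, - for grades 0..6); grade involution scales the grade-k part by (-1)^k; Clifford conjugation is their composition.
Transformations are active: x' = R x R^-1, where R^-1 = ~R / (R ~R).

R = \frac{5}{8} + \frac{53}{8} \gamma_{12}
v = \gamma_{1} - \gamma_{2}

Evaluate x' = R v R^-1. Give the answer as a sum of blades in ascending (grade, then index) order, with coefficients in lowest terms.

~R = \frac{5}{8} - \frac{53}{8} \gamma_{12}, and R ~R = \frac{1417}{32}, so R^-1 = ~R / (\frac{1417}{32}).
R v = -6 \gamma_{1} - \frac{29}{4} \gamma_{2}
Answer: -\frac{1657}{1417} \gamma_{1} + \frac{1127}{1417} \gamma_{2}


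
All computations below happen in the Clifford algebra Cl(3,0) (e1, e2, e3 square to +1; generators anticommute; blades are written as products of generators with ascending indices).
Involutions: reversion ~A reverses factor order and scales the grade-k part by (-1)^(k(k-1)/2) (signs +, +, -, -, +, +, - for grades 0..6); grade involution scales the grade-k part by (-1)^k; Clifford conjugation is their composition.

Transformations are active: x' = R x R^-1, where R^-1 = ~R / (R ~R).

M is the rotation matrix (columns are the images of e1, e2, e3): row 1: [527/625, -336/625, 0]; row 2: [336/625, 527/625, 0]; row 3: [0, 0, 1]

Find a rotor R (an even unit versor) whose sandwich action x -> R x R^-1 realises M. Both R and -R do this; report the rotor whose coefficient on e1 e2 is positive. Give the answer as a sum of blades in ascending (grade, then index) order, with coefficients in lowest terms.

Method: write R = a + b12*e1 e2 + b13*e1 e3 + b23*e2 e3 with a^2 + b12^2 + b13^2 + b23^2 = 1 (so R^-1 = ~R). Expanding the columns R e_j ~R gives tr M = 4a^2 - 1 and, from the antisymmetric part, M21 - M12 = -4a*b12, M13 - M31 = 4a*b13, M32 - M23 = -4a*b23.
Here tr M = 1679/625, so a^2 = (1 + tr M)/4 = 576/625 and a = ±24/25. Taking a = 24/25: M21 - M12 = 672/625, M13 - M31 = 0, M32 - M23 = 0, giving b12 = -7/25, b13 = 0, b23 = 0, i.e. R = 24/25 - 7/25*e1 e2.
Its e1 e2 coefficient is negative, so report the other preimage -R.
Answer: -24/25 + 7/25*e1 e2. Why the constraint matters: R and -R act identically through the sandwich — M has trace 1679/625 either way — so only the sign condition on e1 e2 picks one of the two preimages.


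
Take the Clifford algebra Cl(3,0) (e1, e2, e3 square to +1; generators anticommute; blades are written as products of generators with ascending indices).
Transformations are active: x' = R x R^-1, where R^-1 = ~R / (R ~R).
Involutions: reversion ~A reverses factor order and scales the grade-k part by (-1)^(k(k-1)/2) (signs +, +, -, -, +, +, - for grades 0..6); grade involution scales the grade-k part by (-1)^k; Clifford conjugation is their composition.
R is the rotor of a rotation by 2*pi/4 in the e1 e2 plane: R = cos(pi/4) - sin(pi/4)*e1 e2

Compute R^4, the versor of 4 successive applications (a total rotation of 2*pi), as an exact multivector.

The rotor phase is half the rotation angle and phases add under composition, so 4 steps in the e1 e2 plane accumulate phase 4*(pi/4) = pi: R^4 = cos(pi) - sin(pi)*e1 e2.
cos(pi) = -1 and sin(pi) = 0, so R^4 = -1. The total rotation 2*pi is 1 full turn, so every vector returns to itself, yet the rotor is -1, on the OTHER sheet of the double cover (an odd number of 2*pi turns).
Answer: -1


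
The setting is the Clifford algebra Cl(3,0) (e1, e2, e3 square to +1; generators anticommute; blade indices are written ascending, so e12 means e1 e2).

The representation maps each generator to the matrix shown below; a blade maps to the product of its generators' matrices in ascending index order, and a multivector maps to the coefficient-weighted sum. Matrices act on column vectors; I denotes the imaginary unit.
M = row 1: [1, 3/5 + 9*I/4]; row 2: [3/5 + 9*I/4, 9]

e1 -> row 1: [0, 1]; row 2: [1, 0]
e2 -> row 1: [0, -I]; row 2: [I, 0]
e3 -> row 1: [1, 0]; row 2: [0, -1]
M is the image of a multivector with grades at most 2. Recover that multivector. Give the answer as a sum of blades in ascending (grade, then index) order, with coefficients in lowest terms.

Method: 1, rho(e1), rho(e2), rho(e3) form a trace-orthogonal basis of the 2x2 complex matrices (tr(X Y) = 2 if X = Y, else 0), so M = m0*1 + m1*rho(e1) + m2*rho(e2) + m3*rho(e3) with m0 = tr(M)/2 = 5, m1 = tr(M rho(e1))/2 = 3/5 + 9*I/4, m2 = tr(M rho(e2))/2 = 0, m3 = tr(M rho(e3))/2 = -4.
Multiplying table entries, the bivector images are rho(e12) = I*rho(e3), rho(e13) = -I*rho(e2), rho(e23) = I*rho(e1); with real blade coefficients the real parts of m0..m3 are the coefficients of 1, e1, e2, e3 and the imaginary parts give the bivectors (e23: Im m1, e13: -Im m2, e12: Im m3).
Answer: 5 + 3/5*e1 - 4*e3 + 9/4*e23


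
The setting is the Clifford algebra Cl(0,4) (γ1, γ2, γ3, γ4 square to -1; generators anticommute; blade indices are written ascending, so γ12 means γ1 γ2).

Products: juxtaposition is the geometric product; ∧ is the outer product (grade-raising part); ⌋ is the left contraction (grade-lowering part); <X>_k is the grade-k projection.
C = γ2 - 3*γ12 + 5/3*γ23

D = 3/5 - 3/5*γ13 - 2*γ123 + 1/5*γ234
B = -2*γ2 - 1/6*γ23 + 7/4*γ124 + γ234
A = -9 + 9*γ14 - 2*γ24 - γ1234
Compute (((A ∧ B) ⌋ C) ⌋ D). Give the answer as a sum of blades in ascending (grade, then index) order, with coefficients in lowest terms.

step 1: 18*γ2 + 3/2*γ23 + 9/4*γ124 - 9*γ234 - 3/2*γ1234
step 2: -41/2 - 54*γ1 - 30*γ3
step 3: -123/10 + 18*γ1 - 162/5*γ3 - 60*γ12 + 123/10*γ13 - 108*γ23 - 6*γ24 + 41*γ123 - 41/10*γ234
Answer: -123/10 + 18*γ1 - 162/5*γ3 - 60*γ12 + 123/10*γ13 - 108*γ23 - 6*γ24 + 41*γ123 - 41/10*γ234


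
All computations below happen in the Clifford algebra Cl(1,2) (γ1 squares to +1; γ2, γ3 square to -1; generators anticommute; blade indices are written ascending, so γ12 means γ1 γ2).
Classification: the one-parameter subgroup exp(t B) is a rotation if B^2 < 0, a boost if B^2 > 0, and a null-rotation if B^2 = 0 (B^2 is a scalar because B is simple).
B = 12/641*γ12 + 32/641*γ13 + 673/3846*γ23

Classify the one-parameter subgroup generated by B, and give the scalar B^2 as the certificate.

B^2 term by term: the squares give (12/641)^2*(γ12)^2 + (32/641)^2*(γ13)^2 + (673/3846)^2*(γ23)^2 = 144/410881*(+1) + 1024/410881*(+1) + 452929/14791716*(-1) = -1/36 (each basis 2-blade squares to minus the product of its generators' squares); cross terms between blades sharing an index anticommute and cancel. So B^2 = -1/36.
Answer: rotation, certificate B^2 = -1/36. Check the certificate: B^2 = -1/36, and that sign is decisive whatever form B takes.


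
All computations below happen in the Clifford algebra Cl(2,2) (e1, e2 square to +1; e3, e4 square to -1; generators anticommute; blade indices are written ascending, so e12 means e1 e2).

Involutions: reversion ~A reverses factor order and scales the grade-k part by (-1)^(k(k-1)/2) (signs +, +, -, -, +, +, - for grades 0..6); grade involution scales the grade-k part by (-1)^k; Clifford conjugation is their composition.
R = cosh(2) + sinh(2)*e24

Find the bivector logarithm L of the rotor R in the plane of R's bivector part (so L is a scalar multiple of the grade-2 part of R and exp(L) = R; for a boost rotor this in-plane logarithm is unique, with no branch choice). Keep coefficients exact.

The scalar part of R is cosh(2), so cosh pins the rapidity up to sign — the sign comes from the bivector part; dividing that part by sinh of the rapidity yields the plane, and the in-plane L = rapidity * plane is unique because the two sign choices cancel.
Concretely: cosh(rapidity) = cosh(2) gives rapidity = ±2, and since rapidity/sinh(rapidity) is even the sign is immaterial: L = (rapidity/sinh(rapidity)) * <R>_2 = (2/sinh(2)) * <R>_2.
Answer: 2*e24


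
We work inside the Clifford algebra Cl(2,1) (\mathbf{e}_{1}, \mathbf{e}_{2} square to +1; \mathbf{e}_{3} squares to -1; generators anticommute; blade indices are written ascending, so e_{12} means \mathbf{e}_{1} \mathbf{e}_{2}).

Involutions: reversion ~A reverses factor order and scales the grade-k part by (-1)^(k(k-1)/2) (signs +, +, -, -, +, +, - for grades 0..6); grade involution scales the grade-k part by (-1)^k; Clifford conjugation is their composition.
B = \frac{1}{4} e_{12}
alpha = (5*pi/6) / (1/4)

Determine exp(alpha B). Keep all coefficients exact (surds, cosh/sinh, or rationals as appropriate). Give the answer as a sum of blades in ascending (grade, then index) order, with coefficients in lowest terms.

B^2 = (\frac{1}{4})^2*(e_{12})^2 = \frac{1}{16}*(-1) = -\frac{1}{16} (a basis 2-blade squares to minus the product of its generators' squares).
B^2 = -\frac{1}{16} — circular case — the even/odd split gives cos and sin: l = \frac{1}{4}, alpha*l = \frac{5 \pi}{6}, so exp(alpha B) = cos(\frac{5 \pi}{6}) + (sin(\frac{5 \pi}{6})/(\frac{1}{4}))*B = - \frac{\sqrt{3}}{2} + (2)*B.
Answer: - \frac{\sqrt{3}}{2} + \frac{1}{2} e_{12}


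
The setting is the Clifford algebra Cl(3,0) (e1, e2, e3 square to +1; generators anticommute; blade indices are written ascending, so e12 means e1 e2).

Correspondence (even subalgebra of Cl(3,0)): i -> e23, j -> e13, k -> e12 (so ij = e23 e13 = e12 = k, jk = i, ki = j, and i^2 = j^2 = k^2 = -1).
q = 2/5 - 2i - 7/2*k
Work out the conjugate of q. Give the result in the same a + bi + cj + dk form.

In blades: q = 2/5 - 7/2*e12 - 2*e23.
Quaternion conjugation is reversion on the even subalgebra: the scalar is fixed and every grade-2 blade flips sign, giving 2/5 + 7/2*e12 + 2*e23; translating back:
Answer: 2/5 + 2i + 7/2*k


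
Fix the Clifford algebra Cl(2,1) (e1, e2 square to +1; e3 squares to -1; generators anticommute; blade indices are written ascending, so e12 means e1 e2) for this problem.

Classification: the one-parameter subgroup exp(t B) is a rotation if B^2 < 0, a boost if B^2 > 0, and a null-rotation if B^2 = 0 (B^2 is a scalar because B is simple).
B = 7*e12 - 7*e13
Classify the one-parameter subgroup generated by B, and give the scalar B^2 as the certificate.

B^2 term by term: the squares give (7)^2*(e12)^2 + (-7)^2*(e13)^2 = 49*(-1) + 49*(+1) = 0 (each basis 2-blade squares to minus the product of its generators' squares); cross terms between blades sharing an index anticommute and cancel. So B^2 = 0.
Answer: null-rotation, certificate B^2 = 0. Note: conjugating B changes its blade decomposition but never the scalar B^2 = 0, whose sign settles the classification.


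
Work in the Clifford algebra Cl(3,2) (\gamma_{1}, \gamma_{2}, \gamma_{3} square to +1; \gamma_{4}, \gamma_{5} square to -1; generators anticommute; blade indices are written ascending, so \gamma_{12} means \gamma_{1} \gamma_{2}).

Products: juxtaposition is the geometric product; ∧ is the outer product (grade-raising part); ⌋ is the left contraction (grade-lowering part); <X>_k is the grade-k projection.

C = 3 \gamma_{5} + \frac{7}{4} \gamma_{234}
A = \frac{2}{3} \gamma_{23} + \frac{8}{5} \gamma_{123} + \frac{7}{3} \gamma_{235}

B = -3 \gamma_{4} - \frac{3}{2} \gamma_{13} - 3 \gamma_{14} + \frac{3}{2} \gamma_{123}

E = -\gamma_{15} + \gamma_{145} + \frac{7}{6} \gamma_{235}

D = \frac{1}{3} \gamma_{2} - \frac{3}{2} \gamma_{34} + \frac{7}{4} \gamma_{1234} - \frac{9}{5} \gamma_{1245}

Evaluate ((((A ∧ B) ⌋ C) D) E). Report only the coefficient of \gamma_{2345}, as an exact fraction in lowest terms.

step 1: -2 \gamma_{234} - \frac{34}{5} \gamma_{1234} + 7 \gamma_{2345} - 7 \gamma_{12345}
step 2: -\frac{7}{2}
step 3: -\frac{7}{6} \gamma_{2} + \frac{21}{4} \gamma_{34} - \frac{49}{8} \gamma_{1234} + \frac{63}{10} \gamma_{1245}
step 4: \frac{63}{10} \gamma_{2} - \frac{63}{10} \gamma_{24} - \frac{49}{36} \gamma_{35} - \frac{7}{6} \gamma_{125} - \frac{147}{20} \gamma_{134} - \frac{21}{4} \gamma_{135} + \frac{343}{48} \gamma_{145} - \frac{49}{8} \gamma_{235} - \frac{49}{8} \gamma_{245} + \frac{7}{6} \gamma_{1245} - \frac{21}{4} \gamma_{1345} - \frac{49}{8} \gamma_{2345}
Answer: -\frac{49}{8}


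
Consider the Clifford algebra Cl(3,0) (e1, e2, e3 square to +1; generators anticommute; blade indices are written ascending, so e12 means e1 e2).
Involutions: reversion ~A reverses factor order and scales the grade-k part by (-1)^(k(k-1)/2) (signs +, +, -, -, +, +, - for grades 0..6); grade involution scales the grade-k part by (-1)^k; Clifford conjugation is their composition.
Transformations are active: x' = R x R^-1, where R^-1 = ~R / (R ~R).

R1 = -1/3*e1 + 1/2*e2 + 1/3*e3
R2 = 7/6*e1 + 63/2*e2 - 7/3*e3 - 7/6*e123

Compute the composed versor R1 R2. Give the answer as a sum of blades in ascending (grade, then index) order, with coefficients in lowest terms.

Distribute over the terms of R1 (each basis-blade product reordered to ascending indices, repeated generators contracted through their squares):
(-1/3*e1) R2 = -7/18 - 21/2*e12 + 7/9*e13 + 7/18*e23
(1/2*e2) R2 = 63/4 - 7/12*e12 + 7/12*e13 - 7/6*e23
(1/3*e3) R2 = -7/9 - 7/18*e12 - 7/18*e13 - 21/2*e23
Summing the partial products and collecting blades:
Answer: 175/12 - 413/36*e12 + 35/36*e13 - 203/18*e23


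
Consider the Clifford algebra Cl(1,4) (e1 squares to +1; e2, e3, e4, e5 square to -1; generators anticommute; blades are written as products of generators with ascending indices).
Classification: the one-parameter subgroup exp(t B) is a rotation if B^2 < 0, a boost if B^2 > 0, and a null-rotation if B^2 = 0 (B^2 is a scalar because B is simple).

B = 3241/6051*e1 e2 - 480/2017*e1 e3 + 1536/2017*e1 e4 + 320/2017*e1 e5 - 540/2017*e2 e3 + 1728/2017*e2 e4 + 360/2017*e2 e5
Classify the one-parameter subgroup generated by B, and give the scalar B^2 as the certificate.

B^2 term by term: the squares give (3241/6051)^2*(e1 e2)^2 + (-480/2017)^2*(e1 e3)^2 + (1536/2017)^2*(e1 e4)^2 + (320/2017)^2*(e1 e5)^2 + (-540/2017)^2*(e2 e3)^2 + (1728/2017)^2*(e2 e4)^2 + (360/2017)^2*(e2 e5)^2 = 10504081/36614601*(+1) + 230400/4068289*(+1) + 2359296/4068289*(+1) + 102400/4068289*(+1) + 291600/4068289*(-1) + 2985984/4068289*(-1) + 129600/4068289*(-1) = 1/9 (each basis 2-blade squares to minus the product of its generators' squares); cross terms between blades sharing an index anticommute and cancel; the commuting (index-disjoint) pairs give grade-4 terms 2*c*c'*(blade product), which cancel blade by blade — e1 e2 e3 e4: 1658880/4068289 - 1658880/4068289 = 0; e1 e2 e3 e5: 345600/4068289 - 345600/4068289 = 0; e1 e2 e4 e5: -1105920/4068289 + 1105920/4068289 = 0 — confirming B is simple. So B^2 = 1/9.
Answer: boost, certificate B^2 = 1/9. Because 1/9 is invariant under every versor sandwich, the classification follows from its sign alone.


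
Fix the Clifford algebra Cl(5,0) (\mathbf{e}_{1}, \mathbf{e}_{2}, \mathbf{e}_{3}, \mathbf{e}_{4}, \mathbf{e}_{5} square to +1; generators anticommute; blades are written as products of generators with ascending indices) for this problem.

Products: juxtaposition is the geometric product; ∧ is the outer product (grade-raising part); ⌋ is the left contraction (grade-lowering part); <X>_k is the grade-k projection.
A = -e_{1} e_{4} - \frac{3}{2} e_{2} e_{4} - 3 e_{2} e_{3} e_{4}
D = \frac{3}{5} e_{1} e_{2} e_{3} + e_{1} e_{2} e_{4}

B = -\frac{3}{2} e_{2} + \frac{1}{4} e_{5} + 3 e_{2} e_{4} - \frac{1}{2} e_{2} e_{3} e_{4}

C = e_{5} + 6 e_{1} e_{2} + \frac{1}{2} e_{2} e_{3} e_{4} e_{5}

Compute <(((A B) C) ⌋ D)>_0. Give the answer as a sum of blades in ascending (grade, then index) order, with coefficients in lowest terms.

step 1: 3 - \frac{33}{4} e_{3} - \frac{9}{4} e_{4} + 3 e_{1} e_{2} + \frac{9}{2} e_{3} e_{4} + \frac{1}{2} e_{1} e_{2} e_{3} - \frac{3}{2} e_{1} e_{2} e_{4} - \frac{1}{4} e_{1} e_{4} e_{5} - \frac{3}{8} e_{2} e_{4} e_{5} - \frac{3}{4} e_{2} e_{3} e_{4} e_{5}
step 2: -\frac{147}{8} - \frac{45}{16} e_{3} + 9 e_{4} + 3 e_{5} + 18 e_{1} e_{2} - \frac{1}{4} e_{1} e_{4} - \frac{3}{8} e_{2} e_{4} - \frac{9}{4} e_{2} e_{5} - \frac{33}{4} e_{3} e_{5} - \frac{9}{4} e_{4} e_{5} - \frac{395}{8} e_{1} e_{2} e_{3} - \frac{27}{2} e_{1} e_{2} e_{4} + 3 e_{1} e_{2} e_{5} - \frac{3}{4} e_{1} e_{3} e_{5} + 2 e_{1} e_{4} e_{5} - \frac{3}{4} e_{2} e_{3} e_{4} - \frac{9}{8} e_{2} e_{3} e_{5} + \frac{21}{8} e_{2} e_{4} e_{5} + \frac{9}{2} e_{3} e_{4} e_{5} + 27 e_{1} e_{2} e_{3} e_{4} + \frac{1}{2} e_{1} e_{2} e_{3} e_{5} - \frac{3}{2} e_{1} e_{2} e_{4} e_{5} + 6 e_{1} e_{3} e_{4} e_{5} + \frac{3}{2} e_{2} e_{3} e_{4} e_{5}
step 3: \frac{345}{8} + \frac{3}{8} e_{1} - \frac{1}{4} e_{2} - \frac{54}{5} e_{3} - 18 e_{4} + \frac{117}{16} e_{1} e_{2} - \frac{441}{40} e_{1} e_{2} e_{3} - \frac{147}{8} e_{1} e_{2} e_{4}
step 4: \frac{345}{8}
Answer: \frac{345}{8}


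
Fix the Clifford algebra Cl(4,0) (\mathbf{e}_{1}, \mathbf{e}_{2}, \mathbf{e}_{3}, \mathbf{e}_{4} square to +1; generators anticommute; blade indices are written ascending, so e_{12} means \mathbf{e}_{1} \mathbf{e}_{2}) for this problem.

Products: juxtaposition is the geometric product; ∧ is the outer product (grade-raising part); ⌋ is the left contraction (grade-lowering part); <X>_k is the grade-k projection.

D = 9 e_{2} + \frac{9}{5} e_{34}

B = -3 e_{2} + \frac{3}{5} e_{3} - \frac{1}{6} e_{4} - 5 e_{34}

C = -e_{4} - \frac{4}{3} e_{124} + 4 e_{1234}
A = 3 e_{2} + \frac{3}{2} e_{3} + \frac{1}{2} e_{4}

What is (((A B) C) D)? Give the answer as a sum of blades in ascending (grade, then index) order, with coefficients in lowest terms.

step 1: -\frac{491}{60} + \frac{5}{2} e_{3} - \frac{15}{2} e_{4} + \frac{63}{10} e_{23} + e_{24} - \frac{11}{20} e_{34} - 15 e_{234}
step 2: \frac{15}{2} - \frac{176}{3} e_{1} - e_{2} + \frac{11}{20} e_{3} + \frac{491}{60} e_{4} + \frac{61}{5} e_{12} - 16 e_{13} - \frac{126}{5} e_{14} + 15 e_{23} - \frac{5}{2} e_{34} + \frac{461}{15} e_{123} + \frac{941}{45} e_{124} + \frac{42}{5} e_{134} - \frac{63}{10} e_{234} - \frac{541}{15} e_{1234}
step 3: -\frac{9}{2} + \frac{2367}{25} e_{1} + \frac{1971}{25} e_{2} - \frac{14973}{100} e_{3} + \frac{99}{100} e_{4} - \frac{11577}{25} e_{12} - \frac{5781}{25} e_{13} - 217 e_{14} - \frac{99}{20} e_{23} - \frac{933}{20} e_{24} - \frac{216}{5} e_{34} + \frac{2659}{25} e_{123} + \frac{7053}{25} e_{124} - \frac{2151}{5} e_{134} - \frac{243}{10} e_{234} + \frac{2439}{25} e_{1234}
Answer: -\frac{9}{2} + \frac{2367}{25} e_{1} + \frac{1971}{25} e_{2} - \frac{14973}{100} e_{3} + \frac{99}{100} e_{4} - \frac{11577}{25} e_{12} - \frac{5781}{25} e_{13} - 217 e_{14} - \frac{99}{20} e_{23} - \frac{933}{20} e_{24} - \frac{216}{5} e_{34} + \frac{2659}{25} e_{123} + \frac{7053}{25} e_{124} - \frac{2151}{5} e_{134} - \frac{243}{10} e_{234} + \frac{2439}{25} e_{1234}


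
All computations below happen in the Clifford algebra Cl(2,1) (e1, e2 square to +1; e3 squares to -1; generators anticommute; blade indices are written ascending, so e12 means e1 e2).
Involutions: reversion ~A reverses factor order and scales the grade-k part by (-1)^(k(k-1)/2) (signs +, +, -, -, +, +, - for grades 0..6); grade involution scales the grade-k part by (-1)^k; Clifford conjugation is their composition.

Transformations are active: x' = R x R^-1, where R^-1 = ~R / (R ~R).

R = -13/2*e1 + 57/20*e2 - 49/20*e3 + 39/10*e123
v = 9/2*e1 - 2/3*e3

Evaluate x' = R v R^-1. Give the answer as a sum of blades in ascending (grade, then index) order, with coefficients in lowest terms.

~R = -13/2*e1 + 57/20*e2 - 49/20*e3 - 39/10*e123, and R ~R = 729/25, so R^-1 = ~R / (729/25).
R v = -1853/60 - 409/40*e12 + 1843/120*e13 + 313/20*e23
Answer: 22229/4374*e1 - 1406/729*e2 + 6826/2187*e3
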